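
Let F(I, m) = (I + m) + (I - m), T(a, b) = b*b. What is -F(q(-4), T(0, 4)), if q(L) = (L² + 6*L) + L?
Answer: 24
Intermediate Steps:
T(a, b) = b²
q(L) = L² + 7*L
F(I, m) = 2*I
-F(q(-4), T(0, 4)) = -2*(-4*(7 - 4)) = -2*(-4*3) = -2*(-12) = -1*(-24) = 24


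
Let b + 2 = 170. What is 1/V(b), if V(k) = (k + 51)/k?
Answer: 56/73 ≈ 0.76712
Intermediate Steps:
b = 168 (b = -2 + 170 = 168)
V(k) = (51 + k)/k
1/V(b) = 1/((51 + 168)/168) = 1/((1/168)*219) = 1/(73/56) = 56/73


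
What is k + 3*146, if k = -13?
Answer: 425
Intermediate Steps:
k + 3*146 = -13 + 3*146 = -13 + 438 = 425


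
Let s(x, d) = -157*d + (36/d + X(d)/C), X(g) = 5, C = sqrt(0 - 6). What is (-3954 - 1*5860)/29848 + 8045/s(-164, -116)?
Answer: 403014894994189/3568082880907532 + 33829225*I*sqrt(6)/1673584840951 ≈ 0.11295 + 4.9513e-5*I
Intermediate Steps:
C = I*sqrt(6) (C = sqrt(-6) = I*sqrt(6) ≈ 2.4495*I)
s(x, d) = -157*d + 36/d - 5*I*sqrt(6)/6 (s(x, d) = -157*d + (36/d + 5/((I*sqrt(6)))) = -157*d + (36/d + 5*(-I*sqrt(6)/6)) = -157*d + (36/d - 5*I*sqrt(6)/6) = -157*d + 36/d - 5*I*sqrt(6)/6)
(-3954 - 1*5860)/29848 + 8045/s(-164, -116) = (-3954 - 1*5860)/29848 + 8045/(-157*(-116) + 36/(-116) - 5*I*sqrt(6)/6) = (-3954 - 5860)*(1/29848) + 8045/(18212 + 36*(-1/116) - 5*I*sqrt(6)/6) = -9814*1/29848 + 8045/(18212 - 9/29 - 5*I*sqrt(6)/6) = -701/2132 + 8045/(528139/29 - 5*I*sqrt(6)/6)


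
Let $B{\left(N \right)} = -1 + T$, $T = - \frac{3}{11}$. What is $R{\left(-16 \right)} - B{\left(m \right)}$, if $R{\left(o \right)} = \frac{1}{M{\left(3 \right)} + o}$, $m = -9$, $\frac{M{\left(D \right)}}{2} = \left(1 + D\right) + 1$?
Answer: $\frac{73}{66} \approx 1.1061$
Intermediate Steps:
$M{\left(D \right)} = 4 + 2 D$ ($M{\left(D \right)} = 2 \left(\left(1 + D\right) + 1\right) = 2 \left(2 + D\right) = 4 + 2 D$)
$T = - \frac{3}{11}$ ($T = \left(-3\right) \frac{1}{11} = - \frac{3}{11} \approx -0.27273$)
$B{\left(N \right)} = - \frac{14}{11}$ ($B{\left(N \right)} = -1 - \frac{3}{11} = - \frac{14}{11}$)
$R{\left(o \right)} = \frac{1}{10 + o}$ ($R{\left(o \right)} = \frac{1}{\left(4 + 2 \cdot 3\right) + o} = \frac{1}{\left(4 + 6\right) + o} = \frac{1}{10 + o}$)
$R{\left(-16 \right)} - B{\left(m \right)} = \frac{1}{10 - 16} - - \frac{14}{11} = \frac{1}{-6} + \frac{14}{11} = - \frac{1}{6} + \frac{14}{11} = \frac{73}{66}$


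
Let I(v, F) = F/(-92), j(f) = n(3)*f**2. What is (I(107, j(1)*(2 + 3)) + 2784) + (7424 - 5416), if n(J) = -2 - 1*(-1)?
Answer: 440869/92 ≈ 4792.1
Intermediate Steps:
n(J) = -1 (n(J) = -2 + 1 = -1)
j(f) = -f**2
I(v, F) = -F/92 (I(v, F) = F*(-1/92) = -F/92)
(I(107, j(1)*(2 + 3)) + 2784) + (7424 - 5416) = (-(-1*1**2)*(2 + 3)/92 + 2784) + (7424 - 5416) = (-(-1*1)*5/92 + 2784) + 2008 = (-(-1)*5/92 + 2784) + 2008 = (-1/92*(-5) + 2784) + 2008 = (5/92 + 2784) + 2008 = 256133/92 + 2008 = 440869/92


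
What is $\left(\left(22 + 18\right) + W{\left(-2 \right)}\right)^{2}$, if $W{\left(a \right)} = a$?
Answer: $1444$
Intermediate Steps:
$\left(\left(22 + 18\right) + W{\left(-2 \right)}\right)^{2} = \left(\left(22 + 18\right) - 2\right)^{2} = \left(40 - 2\right)^{2} = 38^{2} = 1444$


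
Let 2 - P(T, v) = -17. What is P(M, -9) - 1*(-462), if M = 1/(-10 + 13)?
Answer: 481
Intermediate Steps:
M = ⅓ (M = 1/3 = ⅓ ≈ 0.33333)
P(T, v) = 19 (P(T, v) = 2 - 1*(-17) = 2 + 17 = 19)
P(M, -9) - 1*(-462) = 19 - 1*(-462) = 19 + 462 = 481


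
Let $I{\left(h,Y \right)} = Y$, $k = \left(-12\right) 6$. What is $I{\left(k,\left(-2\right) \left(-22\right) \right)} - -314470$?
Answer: $314514$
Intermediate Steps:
$k = -72$
$I{\left(k,\left(-2\right) \left(-22\right) \right)} - -314470 = \left(-2\right) \left(-22\right) - -314470 = 44 + 314470 = 314514$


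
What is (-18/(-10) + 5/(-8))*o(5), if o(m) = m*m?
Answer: 235/8 ≈ 29.375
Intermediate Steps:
o(m) = m**2
(-18/(-10) + 5/(-8))*o(5) = (-18/(-10) + 5/(-8))*5**2 = (-18*(-1/10) + 5*(-1/8))*25 = (9/5 - 5/8)*25 = (47/40)*25 = 235/8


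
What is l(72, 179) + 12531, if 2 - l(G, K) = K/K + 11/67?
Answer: 839633/67 ≈ 12532.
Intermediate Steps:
l(G, K) = 56/67 (l(G, K) = 2 - (K/K + 11/67) = 2 - (1 + 11*(1/67)) = 2 - (1 + 11/67) = 2 - 1*78/67 = 2 - 78/67 = 56/67)
l(72, 179) + 12531 = 56/67 + 12531 = 839633/67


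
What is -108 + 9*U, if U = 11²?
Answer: 981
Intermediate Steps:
U = 121
-108 + 9*U = -108 + 9*121 = -108 + 1089 = 981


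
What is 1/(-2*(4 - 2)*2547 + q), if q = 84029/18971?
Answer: -18971/193192519 ≈ -9.8197e-5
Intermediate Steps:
q = 84029/18971 (q = 84029*(1/18971) = 84029/18971 ≈ 4.4293)
1/(-2*(4 - 2)*2547 + q) = 1/(-2*(4 - 2)*2547 + 84029/18971) = 1/(-2*2*2547 + 84029/18971) = 1/(-4*2547 + 84029/18971) = 1/(-10188 + 84029/18971) = 1/(-193192519/18971) = -18971/193192519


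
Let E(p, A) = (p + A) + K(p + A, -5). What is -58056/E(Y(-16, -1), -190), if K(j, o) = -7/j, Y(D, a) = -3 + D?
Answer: 2022284/7279 ≈ 277.82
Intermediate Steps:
E(p, A) = A + p - 7/(A + p) (E(p, A) = (p + A) - 7/(p + A) = (A + p) - 7/(A + p) = A + p - 7/(A + p))
-58056/E(Y(-16, -1), -190) = -58056/(-190 + (-3 - 16) - 7/(-190 + (-3 - 16))) = -58056/(-190 - 19 - 7/(-190 - 19)) = -58056/(-190 - 19 - 7/(-209)) = -58056/(-190 - 19 - 7*(-1/209)) = -58056/(-190 - 19 + 7/209) = -58056/(-43674/209) = -58056*(-209/43674) = 2022284/7279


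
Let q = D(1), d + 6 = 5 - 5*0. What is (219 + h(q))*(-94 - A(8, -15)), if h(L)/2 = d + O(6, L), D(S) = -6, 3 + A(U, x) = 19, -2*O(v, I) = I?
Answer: -24530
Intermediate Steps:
O(v, I) = -I/2
A(U, x) = 16 (A(U, x) = -3 + 19 = 16)
d = -1 (d = -6 + (5 - 5*0) = -6 + (5 + 0) = -6 + 5 = -1)
q = -6
h(L) = -2 - L (h(L) = 2*(-1 - L/2) = -2 - L)
(219 + h(q))*(-94 - A(8, -15)) = (219 + (-2 - 1*(-6)))*(-94 - 1*16) = (219 + (-2 + 6))*(-94 - 16) = (219 + 4)*(-110) = 223*(-110) = -24530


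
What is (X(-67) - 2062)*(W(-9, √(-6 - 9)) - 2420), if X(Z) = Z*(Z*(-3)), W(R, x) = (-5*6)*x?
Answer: 37580180 + 465870*I*√15 ≈ 3.758e+7 + 1.8043e+6*I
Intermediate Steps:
W(R, x) = -30*x
X(Z) = -3*Z² (X(Z) = Z*(-3*Z) = -3*Z²)
(X(-67) - 2062)*(W(-9, √(-6 - 9)) - 2420) = (-3*(-67)² - 2062)*(-30*√(-6 - 9) - 2420) = (-3*4489 - 2062)*(-30*I*√15 - 2420) = (-13467 - 2062)*(-30*I*√15 - 2420) = -15529*(-30*I*√15 - 2420) = -15529*(-2420 - 30*I*√15) = 37580180 + 465870*I*√15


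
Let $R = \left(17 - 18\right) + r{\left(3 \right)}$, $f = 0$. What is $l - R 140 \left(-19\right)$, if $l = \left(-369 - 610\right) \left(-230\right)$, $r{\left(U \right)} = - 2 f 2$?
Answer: $222510$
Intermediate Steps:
$r{\left(U \right)} = 0$ ($r{\left(U \right)} = \left(-2\right) 0 \cdot 2 = 0 \cdot 2 = 0$)
$l = 225170$ ($l = \left(-979\right) \left(-230\right) = 225170$)
$R = -1$ ($R = \left(17 - 18\right) + 0 = -1 + 0 = -1$)
$l - R 140 \left(-19\right) = 225170 - \left(-1\right) 140 \left(-19\right) = 225170 - \left(-140\right) \left(-19\right) = 225170 - 2660 = 222510$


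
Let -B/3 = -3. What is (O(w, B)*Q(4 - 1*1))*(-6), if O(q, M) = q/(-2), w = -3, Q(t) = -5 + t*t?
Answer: -36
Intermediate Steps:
Q(t) = -5 + t²
B = 9 (B = -3*(-3) = 9)
O(q, M) = -q/2 (O(q, M) = q*(-½) = -q/2)
(O(w, B)*Q(4 - 1*1))*(-6) = ((-½*(-3))*(-5 + (4 - 1*1)²))*(-6) = (3*(-5 + (4 - 1)²)/2)*(-6) = (3*(-5 + 3²)/2)*(-6) = (3*(-5 + 9)/2)*(-6) = ((3/2)*4)*(-6) = 6*(-6) = -36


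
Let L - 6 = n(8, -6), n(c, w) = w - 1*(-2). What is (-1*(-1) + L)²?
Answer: 9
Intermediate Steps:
n(c, w) = 2 + w (n(c, w) = w + 2 = 2 + w)
L = 2 (L = 6 + (2 - 6) = 6 - 4 = 2)
(-1*(-1) + L)² = (-1*(-1) + 2)² = (1 + 2)² = 3² = 9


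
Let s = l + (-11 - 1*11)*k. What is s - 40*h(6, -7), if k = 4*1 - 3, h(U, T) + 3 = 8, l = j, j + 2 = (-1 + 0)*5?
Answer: -229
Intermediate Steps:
j = -7 (j = -2 + (-1 + 0)*5 = -2 - 1*5 = -2 - 5 = -7)
l = -7
h(U, T) = 5 (h(U, T) = -3 + 8 = 5)
k = 1 (k = 4 - 3 = 1)
s = -29 (s = -7 + (-11 - 1*11)*1 = -7 + (-11 - 11)*1 = -7 - 22*1 = -7 - 22 = -29)
s - 40*h(6, -7) = -29 - 40*5 = -29 - 1*200 = -29 - 200 = -229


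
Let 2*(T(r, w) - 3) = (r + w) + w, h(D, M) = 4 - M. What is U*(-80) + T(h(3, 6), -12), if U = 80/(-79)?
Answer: 5610/79 ≈ 71.013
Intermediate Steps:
U = -80/79 (U = 80*(-1/79) = -80/79 ≈ -1.0127)
T(r, w) = 3 + w + r/2 (T(r, w) = 3 + ((r + w) + w)/2 = 3 + (r + 2*w)/2 = 3 + (w + r/2) = 3 + w + r/2)
U*(-80) + T(h(3, 6), -12) = -80/79*(-80) + (3 - 12 + (4 - 1*6)/2) = 6400/79 + (3 - 12 + (4 - 6)/2) = 6400/79 + (3 - 12 + (½)*(-2)) = 6400/79 + (3 - 12 - 1) = 6400/79 - 10 = 5610/79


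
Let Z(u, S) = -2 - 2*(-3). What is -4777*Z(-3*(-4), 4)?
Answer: -19108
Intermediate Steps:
Z(u, S) = 4 (Z(u, S) = -2 + 6 = 4)
-4777*Z(-3*(-4), 4) = -4777*4 = -19108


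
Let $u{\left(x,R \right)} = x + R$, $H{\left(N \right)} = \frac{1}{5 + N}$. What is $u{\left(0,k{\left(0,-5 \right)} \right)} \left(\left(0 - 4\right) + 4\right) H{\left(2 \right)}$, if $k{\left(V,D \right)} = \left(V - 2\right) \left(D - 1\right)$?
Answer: $0$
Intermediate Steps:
$k{\left(V,D \right)} = \left(-1 + D\right) \left(-2 + V\right)$ ($k{\left(V,D \right)} = \left(-2 + V\right) \left(-1 + D\right) = \left(-1 + D\right) \left(-2 + V\right)$)
$u{\left(x,R \right)} = R + x$
$u{\left(0,k{\left(0,-5 \right)} \right)} \left(\left(0 - 4\right) + 4\right) H{\left(2 \right)} = \frac{\left(\left(2 - 0 - -10 - 0\right) + 0\right) \left(\left(0 - 4\right) + 4\right)}{5 + 2} = \frac{\left(\left(2 + 0 + 10 + 0\right) + 0\right) \left(-4 + 4\right)}{7} = \left(12 + 0\right) 0 \cdot \frac{1}{7} = 12 \cdot 0 \cdot \frac{1}{7} = 0 \cdot \frac{1}{7} = 0$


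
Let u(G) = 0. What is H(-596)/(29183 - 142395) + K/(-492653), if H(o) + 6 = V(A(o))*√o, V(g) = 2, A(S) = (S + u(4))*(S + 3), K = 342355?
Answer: -19377869171/27887115718 - I*√149/28303 ≈ -0.69487 - 0.00043128*I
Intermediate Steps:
A(S) = S*(3 + S) (A(S) = (S + 0)*(S + 3) = S*(3 + S))
H(o) = -6 + 2*√o
H(-596)/(29183 - 142395) + K/(-492653) = (-6 + 2*√(-596))/(29183 - 142395) + 342355/(-492653) = (-6 + 2*(2*I*√149))/(-113212) + 342355*(-1/492653) = (-6 + 4*I*√149)*(-1/113212) - 342355/492653 = (3/56606 - I*√149/28303) - 342355/492653 = -19377869171/27887115718 - I*√149/28303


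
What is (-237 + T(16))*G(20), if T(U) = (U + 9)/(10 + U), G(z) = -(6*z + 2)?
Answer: 374357/13 ≈ 28797.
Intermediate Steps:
G(z) = -2 - 6*z (G(z) = -(2 + 6*z) = -2 - 6*z)
T(U) = (9 + U)/(10 + U)
(-237 + T(16))*G(20) = (-237 + (9 + 16)/(10 + 16))*(-2 - 6*20) = (-237 + 25/26)*(-2 - 120) = (-237 + (1/26)*25)*(-122) = (-237 + 25/26)*(-122) = -6137/26*(-122) = 374357/13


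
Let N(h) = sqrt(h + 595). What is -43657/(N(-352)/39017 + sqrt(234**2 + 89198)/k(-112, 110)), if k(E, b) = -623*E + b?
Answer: -119041378200734/(39017*sqrt(143954) + 628974*sqrt(3)) ≈ -7.4902e+6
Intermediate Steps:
k(E, b) = b - 623*E
N(h) = sqrt(595 + h)
-43657/(N(-352)/39017 + sqrt(234**2 + 89198)/k(-112, 110)) = -43657/(sqrt(595 - 352)/39017 + sqrt(234**2 + 89198)/(110 - 623*(-112))) = -43657/(sqrt(243)*(1/39017) + sqrt(54756 + 89198)/(110 + 69776)) = -43657/((9*sqrt(3))*(1/39017) + sqrt(143954)/69886) = -43657/(9*sqrt(3)/39017 + sqrt(143954)*(1/69886)) = -43657/(9*sqrt(3)/39017 + sqrt(143954)/69886) = -43657/(sqrt(143954)/69886 + 9*sqrt(3)/39017)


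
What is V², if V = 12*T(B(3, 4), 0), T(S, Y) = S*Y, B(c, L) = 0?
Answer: 0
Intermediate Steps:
V = 0 (V = 12*(0*0) = 12*0 = 0)
V² = 0² = 0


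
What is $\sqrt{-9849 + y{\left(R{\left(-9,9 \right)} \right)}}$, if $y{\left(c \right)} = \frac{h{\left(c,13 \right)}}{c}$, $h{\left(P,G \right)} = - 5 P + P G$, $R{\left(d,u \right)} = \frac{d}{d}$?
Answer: $i \sqrt{9841} \approx 99.202 i$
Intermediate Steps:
$R{\left(d,u \right)} = 1$
$h{\left(P,G \right)} = - 5 P + G P$
$y{\left(c \right)} = 8$ ($y{\left(c \right)} = \frac{c \left(-5 + 13\right)}{c} = \frac{c 8}{c} = \frac{8 c}{c} = 8$)
$\sqrt{-9849 + y{\left(R{\left(-9,9 \right)} \right)}} = \sqrt{-9849 + 8} = \sqrt{-9841} = i \sqrt{9841}$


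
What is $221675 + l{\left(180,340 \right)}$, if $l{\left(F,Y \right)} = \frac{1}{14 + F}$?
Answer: $\frac{43004951}{194} \approx 2.2168 \cdot 10^{5}$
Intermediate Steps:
$221675 + l{\left(180,340 \right)} = 221675 + \frac{1}{14 + 180} = 221675 + \frac{1}{194} = \frac{43004951}{194}$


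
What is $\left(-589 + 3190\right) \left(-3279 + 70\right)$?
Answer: $-8346609$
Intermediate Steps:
$\left(-589 + 3190\right) \left(-3279 + 70\right) = 2601 \left(-3209\right) = -8346609$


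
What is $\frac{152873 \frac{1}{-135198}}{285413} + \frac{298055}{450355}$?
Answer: $\frac{328601684320133}{496513386514422} \approx 0.66182$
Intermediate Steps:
$\frac{152873 \frac{1}{-135198}}{285413} + \frac{298055}{450355} = 152873 \left(- \frac{1}{135198}\right) \frac{1}{285413} + 298055 \cdot \frac{1}{450355} = \left(- \frac{21839}{19314}\right) \frac{1}{285413} + \frac{59611}{90071} = - \frac{21839}{5512466682} + \frac{59611}{90071} = \frac{328601684320133}{496513386514422}$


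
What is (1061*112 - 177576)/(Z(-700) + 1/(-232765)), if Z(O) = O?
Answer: 13673547160/162935501 ≈ 83.920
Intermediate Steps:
(1061*112 - 177576)/(Z(-700) + 1/(-232765)) = (1061*112 - 177576)/(-700 + 1/(-232765)) = (118832 - 177576)/(-700 - 1/232765) = -58744/(-162935501/232765) = -58744*(-232765/162935501) = 13673547160/162935501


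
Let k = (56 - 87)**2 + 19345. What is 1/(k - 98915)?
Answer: -1/78609 ≈ -1.2721e-5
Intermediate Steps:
k = 20306 (k = (-31)**2 + 19345 = 961 + 19345 = 20306)
1/(k - 98915) = 1/(20306 - 98915) = 1/(-78609) = -1/78609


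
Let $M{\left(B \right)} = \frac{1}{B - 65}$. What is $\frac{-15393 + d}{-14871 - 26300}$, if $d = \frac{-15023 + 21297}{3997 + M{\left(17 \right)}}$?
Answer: $\frac{2952922863}{7898862205} \approx 0.37384$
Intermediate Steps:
$M{\left(B \right)} = \frac{1}{-65 + B}$
$d = \frac{301152}{191855}$ ($d = \frac{-15023 + 21297}{3997 + \frac{1}{-65 + 17}} = \frac{6274}{3997 + \frac{1}{-48}} = \frac{6274}{3997 - \frac{1}{48}} = \frac{6274}{\frac{191855}{48}} = 6274 \cdot \frac{48}{191855} = \frac{301152}{191855} \approx 1.5697$)
$\frac{-15393 + d}{-14871 - 26300} = \frac{-15393 + \frac{301152}{191855}}{-14871 - 26300} = - \frac{2952922863}{191855 \left(-41171\right)} = \left(- \frac{2952922863}{191855}\right) \left(- \frac{1}{41171}\right) = \frac{2952922863}{7898862205}$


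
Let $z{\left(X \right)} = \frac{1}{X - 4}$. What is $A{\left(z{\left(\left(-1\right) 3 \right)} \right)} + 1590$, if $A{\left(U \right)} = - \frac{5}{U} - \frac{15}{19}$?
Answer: $\frac{30860}{19} \approx 1624.2$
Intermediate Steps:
$z{\left(X \right)} = \frac{1}{-4 + X}$
$A{\left(U \right)} = - \frac{15}{19} - \frac{5}{U}$ ($A{\left(U \right)} = - \frac{5}{U} - \frac{15}{19} = - \frac{15}{19} - \frac{5}{U}$)
$A{\left(z{\left(\left(-1\right) 3 \right)} \right)} + 1590 = \left(- \frac{15}{19} - \frac{5}{\frac{1}{-4 - 3}}\right) + 1590 = \left(- \frac{15}{19} - \frac{5}{\frac{1}{-7}}\right) + 1590 = \left(- \frac{15}{19} - \frac{5}{- \frac{1}{7}}\right) + 1590 = \left(- \frac{15}{19} - -35\right) + 1590 = \left(- \frac{15}{19} + 35\right) + 1590 = \frac{650}{19} + 1590 = \frac{30860}{19}$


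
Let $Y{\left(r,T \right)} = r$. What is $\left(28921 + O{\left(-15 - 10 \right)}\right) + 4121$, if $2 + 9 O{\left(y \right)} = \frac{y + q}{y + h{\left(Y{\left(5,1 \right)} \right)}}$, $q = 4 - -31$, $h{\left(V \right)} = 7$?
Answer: $\frac{2676379}{81} \approx 33042.0$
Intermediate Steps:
$q = 35$ ($q = 4 + 31 = 35$)
$O{\left(y \right)} = - \frac{2}{9} + \frac{35 + y}{9 \left(7 + y\right)}$ ($O{\left(y \right)} = - \frac{2}{9} + \frac{\left(y + 35\right) \frac{1}{y + 7}}{9} = - \frac{2}{9} + \frac{\left(35 + y\right) \frac{1}{7 + y}}{9} = - \frac{2}{9} + \frac{\frac{1}{7 + y} \left(35 + y\right)}{9} = - \frac{2}{9} + \frac{35 + y}{9 \left(7 + y\right)}$)
$\left(28921 + O{\left(-15 - 10 \right)}\right) + 4121 = \left(28921 + \frac{21 - \left(-15 - 10\right)}{9 \left(7 - 25\right)}\right) + 4121 = \left(28921 + \frac{21 - -25}{9 \left(7 - 25\right)}\right) + 4121 = \left(28921 + \frac{21 + 25}{9 \left(-18\right)}\right) + 4121 = \left(28921 + \frac{1}{9} \left(- \frac{1}{18}\right) 46\right) + 4121 = \left(28921 - \frac{23}{81}\right) + 4121 = \frac{2342578}{81} + 4121 = \frac{2676379}{81}$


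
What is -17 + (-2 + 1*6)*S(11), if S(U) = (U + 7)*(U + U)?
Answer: 1567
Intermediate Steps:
S(U) = 2*U*(7 + U) (S(U) = (7 + U)*(2*U) = 2*U*(7 + U))
-17 + (-2 + 1*6)*S(11) = -17 + (-2 + 1*6)*(2*11*(7 + 11)) = -17 + (-2 + 6)*(2*11*18) = -17 + 4*396 = -17 + 1584 = 1567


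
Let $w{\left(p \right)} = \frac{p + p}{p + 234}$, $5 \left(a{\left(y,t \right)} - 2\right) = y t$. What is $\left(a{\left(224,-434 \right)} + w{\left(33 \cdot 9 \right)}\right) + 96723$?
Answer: $\frac{22798461}{295} \approx 77283.0$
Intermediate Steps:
$a{\left(y,t \right)} = 2 + \frac{t y}{5}$ ($a{\left(y,t \right)} = 2 + \frac{y t}{5} = 2 + \frac{t y}{5}$)
$w{\left(p \right)} = \frac{2 p}{234 + p}$
$\left(a{\left(224,-434 \right)} + w{\left(33 \cdot 9 \right)}\right) + 96723 = \left(\left(2 + \frac{1}{5} \left(-434\right) 224\right) + \frac{2 \cdot 33 \cdot 9}{234 + 33 \cdot 9}\right) + 96723 = \left(\left(2 - \frac{97216}{5}\right) + 2 \cdot 297 \frac{1}{234 + 297}\right) + 96723 = \left(- \frac{97206}{5} + 2 \cdot 297 \cdot \frac{1}{531}\right) + 96723 = \left(- \frac{97206}{5} + \frac{66}{59}\right) + 96723 = - \frac{5734824}{295} + 96723 = \frac{22798461}{295}$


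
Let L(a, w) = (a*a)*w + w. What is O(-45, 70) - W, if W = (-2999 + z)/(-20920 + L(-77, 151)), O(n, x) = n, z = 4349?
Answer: -3935430/87451 ≈ -45.002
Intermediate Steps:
L(a, w) = w + w*a**2 (L(a, w) = a**2*w + w = w*a**2 + w = w + w*a**2)
W = 135/87451 (W = (-2999 + 4349)/(-20920 + 151*(1 + (-77)**2)) = 1350/(-20920 + 151*(1 + 5929)) = 1350/(-20920 + 151*5930) = 1350/(-20920 + 895430) = 1350/874510 = 1350*(1/874510) = 135/87451 ≈ 0.0015437)
O(-45, 70) - W = -45 - 1*135/87451 = -45 - 135/87451 = -3935430/87451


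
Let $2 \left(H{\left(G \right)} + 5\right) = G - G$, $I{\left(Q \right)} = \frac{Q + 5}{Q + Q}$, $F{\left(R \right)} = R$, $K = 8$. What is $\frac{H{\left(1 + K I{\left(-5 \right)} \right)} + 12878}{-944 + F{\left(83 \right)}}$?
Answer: $- \frac{613}{41} \approx -14.951$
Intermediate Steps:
$I{\left(Q \right)} = \frac{5 + Q}{2 Q}$
$H{\left(G \right)} = -5$ ($H{\left(G \right)} = -5 + \frac{G - G}{2} = -5 + \frac{1}{2} \cdot 0 = -5 + 0 = -5$)
$\frac{H{\left(1 + K I{\left(-5 \right)} \right)} + 12878}{-944 + F{\left(83 \right)}} = \frac{-5 + 12878}{-944 + 83} = \frac{12873}{-861} = 12873 \left(- \frac{1}{861}\right) = - \frac{613}{41}$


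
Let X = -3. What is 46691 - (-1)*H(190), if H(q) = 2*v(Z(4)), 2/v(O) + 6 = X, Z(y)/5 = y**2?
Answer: 420215/9 ≈ 46691.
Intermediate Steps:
Z(y) = 5*y**2
v(O) = -2/9 (v(O) = 2/(-6 - 3) = 2/(-9) = 2*(-1/9) = -2/9)
H(q) = -4/9 (H(q) = 2*(-2/9) = -4/9)
46691 - (-1)*H(190) = 46691 - (-1)*(-4)/9 = 46691 - 1*4/9 = 46691 - 4/9 = 420215/9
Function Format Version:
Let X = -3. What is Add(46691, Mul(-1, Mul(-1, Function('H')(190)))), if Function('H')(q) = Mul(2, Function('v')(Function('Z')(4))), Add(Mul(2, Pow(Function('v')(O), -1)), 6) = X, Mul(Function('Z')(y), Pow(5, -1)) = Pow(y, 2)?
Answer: Rational(420215, 9) ≈ 46691.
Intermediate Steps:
Function('Z')(y) = Mul(5, Pow(y, 2))
Function('v')(O) = Rational(-2, 9) (Function('v')(O) = Mul(2, Pow(Add(-6, -3), -1)) = Mul(2, Pow(-9, -1)) = Mul(2, Rational(-1, 9)) = Rational(-2, 9))
Function('H')(q) = Rational(-4, 9) (Function('H')(q) = Mul(2, Rational(-2, 9)) = Rational(-4, 9))
Add(46691, Mul(-1, Mul(-1, Function('H')(190)))) = Add(46691, Mul(-1, Mul(-1, Rational(-4, 9)))) = Add(46691, Mul(-1, Rational(4, 9))) = Add(46691, Rational(-4, 9)) = Rational(420215, 9)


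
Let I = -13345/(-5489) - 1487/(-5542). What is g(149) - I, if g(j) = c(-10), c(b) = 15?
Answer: 374180437/30420038 ≈ 12.300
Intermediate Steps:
g(j) = 15
I = 82120133/30420038 (I = -13345*(-1/5489) - 1487*(-1/5542) = 13345/5489 + 1487/5542 = 82120133/30420038 ≈ 2.6995)
g(149) - I = 15 - 1*82120133/30420038 = 15 - 82120133/30420038 = 374180437/30420038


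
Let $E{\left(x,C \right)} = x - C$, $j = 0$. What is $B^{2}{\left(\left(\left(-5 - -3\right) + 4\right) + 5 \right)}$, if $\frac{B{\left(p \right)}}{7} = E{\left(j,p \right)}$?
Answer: $2401$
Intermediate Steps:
$B{\left(p \right)} = - 7 p$ ($B{\left(p \right)} = 7 \left(0 - p\right) = 7 \left(- p\right) = - 7 p$)
$B^{2}{\left(\left(\left(-5 - -3\right) + 4\right) + 5 \right)} = \left(- 7 \left(\left(\left(-5 - -3\right) + 4\right) + 5\right)\right)^{2} = \left(- 7 \left(\left(\left(-5 + 3\right) + 4\right) + 5\right)\right)^{2} = \left(- 7 \left(\left(-2 + 4\right) + 5\right)\right)^{2} = \left(- 7 \left(2 + 5\right)\right)^{2} = \left(\left(-7\right) 7\right)^{2} = \left(-49\right)^{2} = 2401$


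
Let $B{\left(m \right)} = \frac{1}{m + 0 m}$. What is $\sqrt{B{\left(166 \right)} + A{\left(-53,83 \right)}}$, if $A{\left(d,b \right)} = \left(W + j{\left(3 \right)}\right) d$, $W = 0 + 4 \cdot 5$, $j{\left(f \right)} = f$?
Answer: $\frac{i \sqrt{33590598}}{166} \approx 34.914 i$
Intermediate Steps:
$W = 20$ ($W = 0 + 20 = 20$)
$B{\left(m \right)} = \frac{1}{m}$ ($B{\left(m \right)} = \frac{1}{m + 0} = \frac{1}{m}$)
$A{\left(d,b \right)} = 23 d$ ($A{\left(d,b \right)} = \left(20 + 3\right) d = 23 d$)
$\sqrt{B{\left(166 \right)} + A{\left(-53,83 \right)}} = \sqrt{\frac{1}{166} + 23 \left(-53\right)} = \sqrt{\frac{1}{166} - 1219} = \sqrt{- \frac{202353}{166}} = \frac{i \sqrt{33590598}}{166}$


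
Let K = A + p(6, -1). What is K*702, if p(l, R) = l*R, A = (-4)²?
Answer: 7020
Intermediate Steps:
A = 16
p(l, R) = R*l
K = 10 (K = 16 - 1*6 = 16 - 6 = 10)
K*702 = 10*702 = 7020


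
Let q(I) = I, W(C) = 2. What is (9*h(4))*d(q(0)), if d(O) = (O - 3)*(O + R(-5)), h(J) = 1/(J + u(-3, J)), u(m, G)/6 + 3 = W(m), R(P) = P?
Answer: -135/2 ≈ -67.500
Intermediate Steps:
u(m, G) = -6 (u(m, G) = -18 + 6*2 = -18 + 12 = -6)
h(J) = 1/(-6 + J) (h(J) = 1/(J - 6) = 1/(-6 + J))
d(O) = (-5 + O)*(-3 + O) (d(O) = (O - 3)*(O - 5) = (-3 + O)*(-5 + O) = (-5 + O)*(-3 + O))
(9*h(4))*d(q(0)) = (9/(-6 + 4))*(15 + 0**2 - 8*0) = (9/(-2))*(15 + 0 + 0) = (9*(-1/2))*15 = -9/2*15 = -135/2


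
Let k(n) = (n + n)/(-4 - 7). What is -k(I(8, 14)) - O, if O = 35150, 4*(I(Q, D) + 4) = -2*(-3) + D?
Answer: -386648/11 ≈ -35150.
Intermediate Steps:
I(Q, D) = -5/2 + D/4 (I(Q, D) = -4 + (-2*(-3) + D)/4 = -4 + (6 + D)/4 = -4 + (3/2 + D/4) = -5/2 + D/4)
k(n) = -2*n/11 (k(n) = (2*n)/(-11) = (2*n)*(-1/11) = -2*n/11)
-k(I(8, 14)) - O = -(-2)*(-5/2 + (¼)*14)/11 - 1*35150 = -(-2)*(-5/2 + 7/2)/11 - 35150 = -(-2)/11 - 35150 = -1*(-2/11) - 35150 = 2/11 - 35150 = -386648/11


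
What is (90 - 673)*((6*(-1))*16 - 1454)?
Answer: 903650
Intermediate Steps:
(90 - 673)*((6*(-1))*16 - 1454) = -583*(-6*16 - 1454) = -583*(-96 - 1454) = -583*(-1550) = 903650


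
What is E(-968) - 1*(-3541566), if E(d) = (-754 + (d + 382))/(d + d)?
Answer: 1714118279/484 ≈ 3.5416e+6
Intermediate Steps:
E(d) = (-372 + d)/(2*d) (E(d) = (-754 + (382 + d))/((2*d)) = (-372 + d)*(1/(2*d)) = (-372 + d)/(2*d))
E(-968) - 1*(-3541566) = (1/2)*(-372 - 968)/(-968) - 1*(-3541566) = (1/2)*(-1/968)*(-1340) + 3541566 = 335/484 + 3541566 = 1714118279/484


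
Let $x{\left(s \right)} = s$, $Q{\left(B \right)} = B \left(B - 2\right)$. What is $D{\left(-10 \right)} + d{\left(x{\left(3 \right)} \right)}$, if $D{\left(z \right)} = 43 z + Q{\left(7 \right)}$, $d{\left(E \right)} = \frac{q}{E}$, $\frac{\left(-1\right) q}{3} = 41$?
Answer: $-436$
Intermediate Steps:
$q = -123$ ($q = \left(-3\right) 41 = -123$)
$Q{\left(B \right)} = B \left(-2 + B\right)$
$d{\left(E \right)} = - \frac{123}{E}$
$D{\left(z \right)} = 35 + 43 z$ ($D{\left(z \right)} = 43 z + 7 \left(-2 + 7\right) = 43 z + 7 \cdot 5 = 43 z + 35 = 35 + 43 z$)
$D{\left(-10 \right)} + d{\left(x{\left(3 \right)} \right)} = \left(35 + 43 \left(-10\right)\right) - \frac{123}{3} = \left(35 - 430\right) - 41 = -395 - 41 = -436$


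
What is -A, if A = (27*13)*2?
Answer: -702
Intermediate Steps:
A = 702 (A = 351*2 = 702)
-A = -1*702 = -702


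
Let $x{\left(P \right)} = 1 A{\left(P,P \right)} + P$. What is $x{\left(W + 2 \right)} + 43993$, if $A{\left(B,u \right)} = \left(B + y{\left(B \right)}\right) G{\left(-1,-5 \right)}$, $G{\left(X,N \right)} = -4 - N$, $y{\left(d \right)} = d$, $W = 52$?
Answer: $44155$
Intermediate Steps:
$A{\left(B,u \right)} = 2 B$ ($A{\left(B,u \right)} = \left(B + B\right) \left(-4 - -5\right) = 2 B \left(-4 + 5\right) = 2 B 1 = 2 B$)
$x{\left(P \right)} = 3 P$ ($x{\left(P \right)} = 1 \cdot 2 P + P = 2 P + P = 3 P$)
$x{\left(W + 2 \right)} + 43993 = 3 \left(52 + 2\right) + 43993 = 3 \cdot 54 + 43993 = 162 + 43993 = 44155$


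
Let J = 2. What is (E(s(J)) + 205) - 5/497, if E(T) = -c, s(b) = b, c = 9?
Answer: 97407/497 ≈ 195.99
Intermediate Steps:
E(T) = -9 (E(T) = -1*9 = -9)
(E(s(J)) + 205) - 5/497 = (-9 + 205) - 5/497 = 196 - 5*1/497 = 196 - 5/497 = 97407/497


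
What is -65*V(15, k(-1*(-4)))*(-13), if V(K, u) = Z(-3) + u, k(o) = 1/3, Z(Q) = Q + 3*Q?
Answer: -29575/3 ≈ -9858.3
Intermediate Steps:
Z(Q) = 4*Q
k(o) = 1/3
V(K, u) = -12 + u (V(K, u) = 4*(-3) + u = -12 + u)
-65*V(15, k(-1*(-4)))*(-13) = -65*(-12 + 1/3)*(-13) = -65*(-35/3)*(-13) = (2275/3)*(-13) = -29575/3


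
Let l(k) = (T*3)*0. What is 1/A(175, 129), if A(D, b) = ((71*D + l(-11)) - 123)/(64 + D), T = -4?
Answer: 239/12302 ≈ 0.019428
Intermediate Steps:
l(k) = 0 (l(k) = -4*3*0 = -12*0 = 0)
A(D, b) = (-123 + 71*D)/(64 + D) (A(D, b) = ((71*D + 0) - 123)/(64 + D) = (71*D - 123)/(64 + D) = (-123 + 71*D)/(64 + D))
1/A(175, 129) = 1/((-123 + 71*175)/(64 + 175)) = 1/((-123 + 12425)/239) = 1/((1/239)*12302) = 1/(12302/239) = 239/12302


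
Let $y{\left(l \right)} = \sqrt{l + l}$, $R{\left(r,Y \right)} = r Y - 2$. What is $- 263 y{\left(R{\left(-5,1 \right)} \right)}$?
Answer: $- 263 i \sqrt{14} \approx - 984.06 i$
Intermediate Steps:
$R{\left(r,Y \right)} = -2 + Y r$ ($R{\left(r,Y \right)} = Y r - 2 = -2 + Y r$)
$y{\left(l \right)} = \sqrt{2} \sqrt{l}$ ($y{\left(l \right)} = \sqrt{2 l} = \sqrt{2} \sqrt{l}$)
$- 263 y{\left(R{\left(-5,1 \right)} \right)} = - 263 \sqrt{2} \sqrt{-2 + 1 \left(-5\right)} = - 263 \sqrt{2} \sqrt{-2 - 5} = - 263 \sqrt{2} \sqrt{-7} = - 263 \sqrt{2} i \sqrt{7} = - 263 i \sqrt{14}$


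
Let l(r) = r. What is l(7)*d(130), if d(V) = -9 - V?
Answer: -973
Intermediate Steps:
l(7)*d(130) = 7*(-9 - 1*130) = 7*(-9 - 130) = 7*(-139) = -973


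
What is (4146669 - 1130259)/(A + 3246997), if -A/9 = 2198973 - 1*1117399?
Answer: -3016410/6487169 ≈ -0.46498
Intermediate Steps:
A = -9734166 (A = -9*(2198973 - 1*1117399) = -9*(2198973 - 1117399) = -9*1081574 = -9734166)
(4146669 - 1130259)/(A + 3246997) = (4146669 - 1130259)/(-9734166 + 3246997) = 3016410/(-6487169) = 3016410*(-1/6487169) = -3016410/6487169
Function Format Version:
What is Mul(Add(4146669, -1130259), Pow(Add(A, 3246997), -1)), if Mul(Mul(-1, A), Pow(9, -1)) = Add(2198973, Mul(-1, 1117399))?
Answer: Rational(-3016410, 6487169) ≈ -0.46498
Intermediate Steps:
A = -9734166 (A = Mul(-9, Add(2198973, Mul(-1, 1117399))) = Mul(-9, Add(2198973, -1117399)) = Mul(-9, 1081574) = -9734166)
Mul(Add(4146669, -1130259), Pow(Add(A, 3246997), -1)) = Mul(Add(4146669, -1130259), Pow(Add(-9734166, 3246997), -1)) = Mul(3016410, Pow(-6487169, -1)) = Mul(3016410, Rational(-1, 6487169)) = Rational(-3016410, 6487169)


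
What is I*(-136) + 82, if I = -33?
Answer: 4570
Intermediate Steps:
I*(-136) + 82 = -33*(-136) + 82 = 4488 + 82 = 4570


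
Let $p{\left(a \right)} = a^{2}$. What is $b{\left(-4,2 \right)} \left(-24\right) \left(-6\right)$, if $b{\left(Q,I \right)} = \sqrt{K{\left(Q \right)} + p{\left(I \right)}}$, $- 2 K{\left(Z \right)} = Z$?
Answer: $144 \sqrt{6} \approx 352.73$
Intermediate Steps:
$K{\left(Z \right)} = - \frac{Z}{2}$
$b{\left(Q,I \right)} = \sqrt{I^{2} - \frac{Q}{2}}$ ($b{\left(Q,I \right)} = \sqrt{- \frac{Q}{2} + I^{2}} = \sqrt{I^{2} - \frac{Q}{2}}$)
$b{\left(-4,2 \right)} \left(-24\right) \left(-6\right) = \frac{\sqrt{\left(-2\right) \left(-4\right) + 4 \cdot 2^{2}}}{2} \left(-24\right) \left(-6\right) = \frac{\sqrt{8 + 4 \cdot 4}}{2} \left(-24\right) \left(-6\right) = \frac{\sqrt{8 + 16}}{2} \left(-24\right) \left(-6\right) = \frac{\sqrt{24}}{2} \left(-24\right) \left(-6\right) = \frac{2 \sqrt{6}}{2} \left(-24\right) \left(-6\right) = \sqrt{6} \left(-24\right) \left(-6\right) = - 24 \sqrt{6} \left(-6\right) = 144 \sqrt{6}$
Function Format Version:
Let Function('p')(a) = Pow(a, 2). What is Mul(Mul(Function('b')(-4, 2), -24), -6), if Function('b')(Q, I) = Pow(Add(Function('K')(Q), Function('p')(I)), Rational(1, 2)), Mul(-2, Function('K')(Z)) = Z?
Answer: Mul(144, Pow(6, Rational(1, 2))) ≈ 352.73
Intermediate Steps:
Function('K')(Z) = Mul(Rational(-1, 2), Z)
Function('b')(Q, I) = Pow(Add(Pow(I, 2), Mul(Rational(-1, 2), Q)), Rational(1, 2)) (Function('b')(Q, I) = Pow(Add(Mul(Rational(-1, 2), Q), Pow(I, 2)), Rational(1, 2)) = Pow(Add(Pow(I, 2), Mul(Rational(-1, 2), Q)), Rational(1, 2)))
Mul(Mul(Function('b')(-4, 2), -24), -6) = Mul(Mul(Mul(Rational(1, 2), Pow(Add(Mul(-2, -4), Mul(4, Pow(2, 2))), Rational(1, 2))), -24), -6) = Mul(Mul(Mul(Rational(1, 2), Pow(Add(8, Mul(4, 4)), Rational(1, 2))), -24), -6) = Mul(Mul(Mul(Rational(1, 2), Pow(Add(8, 16), Rational(1, 2))), -24), -6) = Mul(Mul(Mul(Rational(1, 2), Pow(24, Rational(1, 2))), -24), -6) = Mul(Mul(Mul(Rational(1, 2), Mul(2, Pow(6, Rational(1, 2)))), -24), -6) = Mul(Mul(Pow(6, Rational(1, 2)), -24), -6) = Mul(Mul(-24, Pow(6, Rational(1, 2))), -6) = Mul(144, Pow(6, Rational(1, 2)))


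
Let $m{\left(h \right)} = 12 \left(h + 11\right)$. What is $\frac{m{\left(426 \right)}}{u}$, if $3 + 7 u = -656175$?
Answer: $- \frac{6118}{109363} \approx -0.055942$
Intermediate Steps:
$u = - \frac{656178}{7}$ ($u = - \frac{3}{7} + \frac{1}{7} \left(-656175\right) = - \frac{3}{7} - \frac{656175}{7} = - \frac{656178}{7} \approx -93740.0$)
$m{\left(h \right)} = 132 + 12 h$ ($m{\left(h \right)} = 12 \left(11 + h\right) = 132 + 12 h$)
$\frac{m{\left(426 \right)}}{u} = \frac{132 + 12 \cdot 426}{- \frac{656178}{7}} = \left(132 + 5112\right) \left(- \frac{7}{656178}\right) = 5244 \left(- \frac{7}{656178}\right) = - \frac{6118}{109363}$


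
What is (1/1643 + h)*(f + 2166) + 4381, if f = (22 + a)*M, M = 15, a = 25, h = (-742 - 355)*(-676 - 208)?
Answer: 4574359913498/1643 ≈ 2.7841e+9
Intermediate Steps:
h = 969748 (h = -1097*(-884) = 969748)
f = 705 (f = (22 + 25)*15 = 47*15 = 705)
(1/1643 + h)*(f + 2166) + 4381 = (1/1643 + 969748)*(705 + 2166) + 4381 = (1/1643 + 969748)*2871 + 4381 = (1593295965/1643)*2871 + 4381 = 4574352715515/1643 + 4381 = 4574359913498/1643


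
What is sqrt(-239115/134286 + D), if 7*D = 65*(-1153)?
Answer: 5*I*sqrt(42052506319894)/313334 ≈ 103.48*I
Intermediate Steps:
D = -74945/7 (D = (65*(-1153))/7 = (1/7)*(-74945) = -74945/7 ≈ -10706.)
sqrt(-239115/134286 + D) = sqrt(-239115/134286 - 74945/7) = sqrt(-239115*1/134286 - 74945/7) = sqrt(-79705/44762 - 74945/7) = sqrt(-3355246025/313334) = 5*I*sqrt(42052506319894)/313334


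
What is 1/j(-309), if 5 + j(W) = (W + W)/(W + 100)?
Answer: -209/427 ≈ -0.48946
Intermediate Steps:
j(W) = -5 + 2*W/(100 + W) (j(W) = -5 + (W + W)/(W + 100) = -5 + (2*W)/(100 + W) = -5 + 2*W/(100 + W))
1/j(-309) = 1/((-500 - 3*(-309))/(100 - 309)) = 1/((-500 + 927)/(-209)) = 1/(-1/209*427) = 1/(-427/209) = -209/427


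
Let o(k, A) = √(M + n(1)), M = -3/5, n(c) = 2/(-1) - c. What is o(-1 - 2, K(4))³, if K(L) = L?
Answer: -54*I*√10/25 ≈ -6.8305*I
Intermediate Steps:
n(c) = -2 - c (n(c) = 2*(-1) - c = -2 - c)
M = -⅗ (M = -3*⅕ = -⅗ ≈ -0.60000)
o(k, A) = 3*I*√10/5 (o(k, A) = √(-⅗ + (-2 - 1*1)) = √(-⅗ + (-2 - 1)) = √(-⅗ - 3) = √(-18/5) = 3*I*√10/5)
o(-1 - 2, K(4))³ = (3*I*√10/5)³ = -54*I*√10/25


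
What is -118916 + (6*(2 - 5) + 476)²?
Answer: 90848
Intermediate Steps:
-118916 + (6*(2 - 5) + 476)² = -118916 + (6*(-3) + 476)² = -118916 + (-18 + 476)² = -118916 + 458² = -118916 + 209764 = 90848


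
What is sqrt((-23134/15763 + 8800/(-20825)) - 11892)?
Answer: I*sqrt(41850013094212686)/1875797 ≈ 109.06*I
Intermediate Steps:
sqrt((-23134/15763 + 8800/(-20825)) - 11892) = sqrt((-23134*1/15763 + 8800*(-1/20825)) - 11892) = sqrt((-23134/15763 - 352/833) - 11892) = sqrt(-24819198/13130579 - 11892) = sqrt(-156173664666/13130579) = I*sqrt(41850013094212686)/1875797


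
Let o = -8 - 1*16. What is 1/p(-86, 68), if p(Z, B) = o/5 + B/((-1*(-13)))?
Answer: 65/28 ≈ 2.3214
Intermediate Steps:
o = -24 (o = -8 - 16 = -24)
p(Z, B) = -24/5 + B/13 (p(Z, B) = -24/5 + B/((-1*(-13))) = -24*⅕ + B/13 = -24/5 + B*(1/13) = -24/5 + B/13)
1/p(-86, 68) = 1/(-24/5 + (1/13)*68) = 1/(-24/5 + 68/13) = 1/(28/65) = 65/28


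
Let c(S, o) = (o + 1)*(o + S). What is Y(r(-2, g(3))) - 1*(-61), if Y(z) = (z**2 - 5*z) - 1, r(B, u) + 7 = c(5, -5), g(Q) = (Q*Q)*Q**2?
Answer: 144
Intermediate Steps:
c(S, o) = (1 + o)*(S + o)
g(Q) = Q**4 (g(Q) = Q**2*Q**2 = Q**4)
r(B, u) = -7 (r(B, u) = -7 + (5 - 5 + (-5)**2 + 5*(-5)) = -7 + (5 - 5 + 25 - 25) = -7 + 0 = -7)
Y(z) = -1 + z**2 - 5*z
Y(r(-2, g(3))) - 1*(-61) = (-1 + (-7)**2 - 5*(-7)) - 1*(-61) = (-1 + 49 + 35) + 61 = 83 + 61 = 144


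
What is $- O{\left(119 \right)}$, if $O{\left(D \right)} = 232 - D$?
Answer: $-113$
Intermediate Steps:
$- O{\left(119 \right)} = - (232 - 119) = \left(-1\right) 113 = -113$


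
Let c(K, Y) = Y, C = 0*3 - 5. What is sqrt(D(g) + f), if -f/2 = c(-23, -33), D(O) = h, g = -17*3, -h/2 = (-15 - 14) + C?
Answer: sqrt(134) ≈ 11.576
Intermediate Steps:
C = -5 (C = 0 - 5 = -5)
h = 68 (h = -2*((-15 - 14) - 5) = -2*(-29 - 5) = -2*(-34) = 68)
g = -51
D(O) = 68
f = 66 (f = -2*(-33) = 66)
sqrt(D(g) + f) = sqrt(68 + 66) = sqrt(134)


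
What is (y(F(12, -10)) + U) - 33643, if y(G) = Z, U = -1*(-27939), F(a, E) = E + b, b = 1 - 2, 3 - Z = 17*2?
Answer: -5735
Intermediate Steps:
Z = -31 (Z = 3 - 17*2 = 3 - 1*34 = 3 - 34 = -31)
b = -1
F(a, E) = -1 + E (F(a, E) = E - 1 = -1 + E)
U = 27939
y(G) = -31
(y(F(12, -10)) + U) - 33643 = (-31 + 27939) - 33643 = 27908 - 33643 = -5735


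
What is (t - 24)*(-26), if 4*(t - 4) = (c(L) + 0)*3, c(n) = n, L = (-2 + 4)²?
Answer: 442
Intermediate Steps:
L = 4 (L = 2² = 4)
t = 7 (t = 4 + ((4 + 0)*3)/4 = 4 + (4*3)/4 = 4 + (¼)*12 = 4 + 3 = 7)
(t - 24)*(-26) = (7 - 24)*(-26) = -17*(-26) = 442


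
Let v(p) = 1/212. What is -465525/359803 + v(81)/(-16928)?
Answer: -1670646686203/1291237979008 ≈ -1.2938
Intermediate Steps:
v(p) = 1/212
-465525/359803 + v(81)/(-16928) = -465525/359803 + (1/212)/(-16928) = -465525*1/359803 + (1/212)*(-1/16928) = -465525/359803 - 1/3588736 = -1670646686203/1291237979008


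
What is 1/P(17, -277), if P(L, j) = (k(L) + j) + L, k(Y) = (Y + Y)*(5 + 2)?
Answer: -1/22 ≈ -0.045455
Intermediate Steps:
k(Y) = 14*Y (k(Y) = (2*Y)*7 = 14*Y)
P(L, j) = j + 15*L (P(L, j) = (14*L + j) + L = (j + 14*L) + L = j + 15*L)
1/P(17, -277) = 1/(-277 + 15*17) = 1/(-277 + 255) = 1/(-22) = -1/22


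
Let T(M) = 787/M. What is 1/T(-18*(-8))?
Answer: 144/787 ≈ 0.18297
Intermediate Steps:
1/T(-18*(-8)) = 1/(787/((-18*(-8)))) = 1/(787/144) = 144/787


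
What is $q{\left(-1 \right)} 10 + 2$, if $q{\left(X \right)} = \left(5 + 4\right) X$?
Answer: $-88$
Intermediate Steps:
$q{\left(X \right)} = 9 X$
$q{\left(-1 \right)} 10 + 2 = 9 \left(-1\right) 10 + 2 = \left(-9\right) 10 + 2 = -90 + 2 = -88$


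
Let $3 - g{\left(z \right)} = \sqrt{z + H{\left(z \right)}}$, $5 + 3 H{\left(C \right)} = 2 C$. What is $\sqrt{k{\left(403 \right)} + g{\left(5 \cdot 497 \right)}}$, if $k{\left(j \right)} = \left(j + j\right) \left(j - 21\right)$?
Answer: $\sqrt{307895 - 6 \sqrt{115}} \approx 554.83$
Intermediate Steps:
$H{\left(C \right)} = - \frac{5}{3} + \frac{2 C}{3}$
$g{\left(z \right)} = 3 - \sqrt{- \frac{5}{3} + \frac{5 z}{3}}$ ($g{\left(z \right)} = 3 - \sqrt{z + \left(- \frac{5}{3} + \frac{2 z}{3}\right)} = 3 - \sqrt{- \frac{5}{3} + \frac{5 z}{3}}$)
$k{\left(j \right)} = 2 j \left(-21 + j\right)$
$\sqrt{k{\left(403 \right)} + g{\left(5 \cdot 497 \right)}} = \sqrt{2 \cdot 403 \left(-21 + 403\right) + \left(3 - \frac{\sqrt{-15 + 15 \cdot 5 \cdot 497}}{3}\right)} = \sqrt{2 \cdot 403 \cdot 382 + \left(3 - \frac{\sqrt{-15 + 15 \cdot 2485}}{3}\right)} = \sqrt{307892 + \left(3 - \frac{\sqrt{-15 + 37275}}{3}\right)} = \sqrt{307892 + \left(3 - \frac{\sqrt{37260}}{3}\right)} = \sqrt{307892 + \left(3 - \frac{18 \sqrt{115}}{3}\right)} = \sqrt{307892 + \left(3 - 6 \sqrt{115}\right)} = \sqrt{307895 - 6 \sqrt{115}}$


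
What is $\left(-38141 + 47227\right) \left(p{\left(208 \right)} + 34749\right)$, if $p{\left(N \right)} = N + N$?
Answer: $319509190$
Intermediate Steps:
$p{\left(N \right)} = 2 N$
$\left(-38141 + 47227\right) \left(p{\left(208 \right)} + 34749\right) = \left(-38141 + 47227\right) \left(2 \cdot 208 + 34749\right) = 9086 \left(416 + 34749\right) = 9086 \cdot 35165 = 319509190$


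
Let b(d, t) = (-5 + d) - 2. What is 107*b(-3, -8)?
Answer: -1070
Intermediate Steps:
b(d, t) = -7 + d
107*b(-3, -8) = 107*(-7 - 3) = 107*(-10) = -1070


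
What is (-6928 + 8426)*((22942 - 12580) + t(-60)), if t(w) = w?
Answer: 15432396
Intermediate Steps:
(-6928 + 8426)*((22942 - 12580) + t(-60)) = (-6928 + 8426)*((22942 - 12580) - 60) = 1498*(10362 - 60) = 1498*10302 = 15432396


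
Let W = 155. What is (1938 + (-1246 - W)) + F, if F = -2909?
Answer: -2372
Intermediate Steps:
(1938 + (-1246 - W)) + F = (1938 + (-1246 - 1*155)) - 2909 = (1938 + (-1246 - 155)) - 2909 = (1938 - 1401) - 2909 = 537 - 2909 = -2372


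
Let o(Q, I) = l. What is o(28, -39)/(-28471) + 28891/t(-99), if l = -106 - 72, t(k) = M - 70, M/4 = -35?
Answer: -822518281/5978910 ≈ -137.57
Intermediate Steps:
M = -140 (M = 4*(-35) = -140)
t(k) = -210 (t(k) = -140 - 70 = -210)
l = -178
o(Q, I) = -178
o(28, -39)/(-28471) + 28891/t(-99) = -178/(-28471) + 28891/(-210) = -178*(-1/28471) + 28891*(-1/210) = 178/28471 - 28891/210 = -822518281/5978910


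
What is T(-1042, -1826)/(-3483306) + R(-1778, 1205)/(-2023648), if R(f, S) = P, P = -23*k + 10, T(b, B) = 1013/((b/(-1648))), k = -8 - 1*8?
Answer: -593789646601/918130324942512 ≈ -0.00064674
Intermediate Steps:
k = -16 (k = -8 - 8 = -16)
T(b, B) = -1669424/b (T(b, B) = 1013/((b*(-1/1648))) = 1013/((-b/1648)) = 1013*(-1648/b) = -1669424/b)
P = 378 (P = -23*(-16) + 10 = 368 + 10 = 378)
R(f, S) = 378
T(-1042, -1826)/(-3483306) + R(-1778, 1205)/(-2023648) = -1669424/(-1042)/(-3483306) + 378/(-2023648) = -1669424*(-1/1042)*(-1/3483306) + 378*(-1/2023648) = (834712/521)*(-1/3483306) - 189/1011824 = -417356/907401213 - 189/1011824 = -593789646601/918130324942512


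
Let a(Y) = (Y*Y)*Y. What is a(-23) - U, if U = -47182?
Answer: 35015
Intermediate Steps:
a(Y) = Y³ (a(Y) = Y²*Y = Y³)
a(-23) - U = (-23)³ - 1*(-47182) = -12167 + 47182 = 35015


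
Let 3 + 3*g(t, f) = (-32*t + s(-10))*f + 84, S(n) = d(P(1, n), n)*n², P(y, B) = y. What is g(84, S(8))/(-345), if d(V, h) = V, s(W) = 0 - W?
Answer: 171311/1035 ≈ 165.52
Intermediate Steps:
s(W) = -W
S(n) = n² (S(n) = 1*n² = n²)
g(t, f) = 27 + f*(10 - 32*t)/3 (g(t, f) = -1 + ((-32*t - 1*(-10))*f + 84)/3 = -1 + ((-32*t + 10)*f + 84)/3 = -1 + ((10 - 32*t)*f + 84)/3 = -1 + (f*(10 - 32*t) + 84)/3 = -1 + (84 + f*(10 - 32*t))/3 = -1 + (28 + f*(10 - 32*t)/3) = 27 + f*(10 - 32*t)/3)
g(84, S(8))/(-345) = (27 + (10/3)*8² - 32/3*8²*84)/(-345) = (27 + (10/3)*64 - 32/3*64*84)*(-1/345) = (27 + 640/3 - 57344)*(-1/345) = -171311/3*(-1/345) = 171311/1035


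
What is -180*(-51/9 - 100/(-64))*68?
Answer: 50235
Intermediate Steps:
-180*(-51/9 - 100/(-64))*68 = -180*(-51*1/9 - 100*(-1/64))*68 = -180*(-17/3 + 25/16)*68 = -180*(-197/48)*68 = (2955/4)*68 = 50235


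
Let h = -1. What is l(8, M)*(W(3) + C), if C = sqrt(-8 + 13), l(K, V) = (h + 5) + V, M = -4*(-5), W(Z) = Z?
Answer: 72 + 24*sqrt(5) ≈ 125.67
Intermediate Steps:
M = 20
l(K, V) = 4 + V (l(K, V) = (-1 + 5) + V = 4 + V)
C = sqrt(5) ≈ 2.2361
l(8, M)*(W(3) + C) = (4 + 20)*(3 + sqrt(5)) = 24*(3 + sqrt(5)) = 72 + 24*sqrt(5)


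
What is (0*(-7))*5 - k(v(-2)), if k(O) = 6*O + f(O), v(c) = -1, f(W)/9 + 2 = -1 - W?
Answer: 24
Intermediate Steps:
f(W) = -27 - 9*W (f(W) = -18 + 9*(-1 - W) = -18 + (-9 - 9*W) = -27 - 9*W)
k(O) = -27 - 3*O (k(O) = 6*O + (-27 - 9*O) = -27 - 3*O)
(0*(-7))*5 - k(v(-2)) = (0*(-7))*5 - (-27 - 3*(-1)) = 0*5 - (-27 + 3) = 0 - 1*(-24) = 0 + 24 = 24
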